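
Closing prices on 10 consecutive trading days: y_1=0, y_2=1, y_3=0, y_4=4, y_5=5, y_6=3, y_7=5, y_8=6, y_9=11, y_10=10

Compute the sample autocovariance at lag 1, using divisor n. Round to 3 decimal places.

7.825

Mean ȳ = (0 + 1 + 0 + 4 + 5 + 3 + 5 + 6 + 11 + 10)/10 = 4.5000
Σ_{t=1}^{9}(y_t−ȳ)(y_{t+1}−ȳ) = 78.2500
γ_1 = 78.2500 / 10 = 7.825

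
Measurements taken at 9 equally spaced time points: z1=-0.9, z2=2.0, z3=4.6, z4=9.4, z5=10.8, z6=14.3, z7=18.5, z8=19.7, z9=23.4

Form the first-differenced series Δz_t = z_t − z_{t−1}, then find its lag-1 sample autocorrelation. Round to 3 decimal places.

-0.630

First differences Δz: 2.9, 2.6, 4.8, 1.4, 3.5, 4.2, 1.2, 3.7
Mean of differences = 3.0375
Numerator Σ(Δz_t−Δz̄)(Δz_{t+1}−Δz̄) = -7.1702
Denominator Σ(Δz_t−Δz̄)² = 11.3788
r_1(Δz) = -7.1702 / 11.3788 = -0.630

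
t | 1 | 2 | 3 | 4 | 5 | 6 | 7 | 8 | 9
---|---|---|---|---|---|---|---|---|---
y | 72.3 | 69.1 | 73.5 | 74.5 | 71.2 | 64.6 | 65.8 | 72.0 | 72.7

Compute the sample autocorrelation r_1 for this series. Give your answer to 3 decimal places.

0.299

Mean ȳ = (72.3 + 69.1 + 73.5 + 74.5 + 71.2 + 64.6 + 65.8 + 72.0 + 72.7)/9 = 70.6333
Numerator Σ_{t=1}^{8}(y_t−ȳ)(y_{t+1}−ȳ) = 28.2856
Denominator Σ(y_t−ȳ)² = 94.5200
r_1 = 28.2856 / 94.5200 = 0.299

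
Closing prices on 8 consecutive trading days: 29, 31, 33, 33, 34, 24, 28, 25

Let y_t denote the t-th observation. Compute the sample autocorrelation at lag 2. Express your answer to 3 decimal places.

0.172

Mean ȳ = (29 + 31 + 33 + 33 + 34 + 24 + 28 + 25)/8 = 29.6250
Deviations from mean: -0.6250, 1.3750, 3.3750, 3.3750, 4.3750, -5.6250, -1.6250, -4.6250
Σ(y_t−ȳ)(y_{t+2}−ȳ) = (-2.1094) + (4.6406) + (14.7656) + (-18.9844) + (-7.1094) + (26.0156) = 17.2188
Denominator Σ(y_t−ȳ)² = 99.8750
r_2 = 17.2188 / 99.8750 = 0.172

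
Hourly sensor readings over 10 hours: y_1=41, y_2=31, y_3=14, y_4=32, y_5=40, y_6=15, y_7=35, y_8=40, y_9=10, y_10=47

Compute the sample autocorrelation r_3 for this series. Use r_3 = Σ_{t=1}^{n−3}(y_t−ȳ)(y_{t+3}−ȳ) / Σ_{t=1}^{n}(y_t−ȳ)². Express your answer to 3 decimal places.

0.504

Mean ȳ = (41 + 31 + 14 + 32 + 40 + 15 + 35 + 40 + 10 + 47)/10 = 30.5000
Numerator Σ_{t=1}^{7}(y_t−ȳ)(y_{t+3}−ȳ) = 765.2500
Denominator Σ(y_t−ȳ)² = 1518.5000
r_3 = 765.2500 / 1518.5000 = 0.504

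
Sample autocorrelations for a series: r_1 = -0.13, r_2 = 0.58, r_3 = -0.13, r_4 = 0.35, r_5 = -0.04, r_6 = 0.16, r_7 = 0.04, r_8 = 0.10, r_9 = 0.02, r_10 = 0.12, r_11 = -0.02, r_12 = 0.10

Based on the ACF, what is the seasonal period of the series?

2

The largest autocorrelation is r_2 = 0.58, with weaker echoes at lags 4 (0.35) and 6 (0.16); the remaining lags stay at or below 0.12.
The dominant spike at lag 2 indicates a seasonal period of 2.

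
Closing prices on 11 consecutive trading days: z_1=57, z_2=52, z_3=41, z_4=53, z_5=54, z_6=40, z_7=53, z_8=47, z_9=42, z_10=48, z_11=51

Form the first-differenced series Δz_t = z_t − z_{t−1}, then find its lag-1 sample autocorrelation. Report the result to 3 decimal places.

First differences Δz: -5, -11, 12, 1, -14, 13, -6, -5, 6, 3
Mean of differences = -0.6000
Numerator Σ(Δz_t−Δz̄)(Δz_{t+1}−Δz̄) = -323.7600
Denominator Σ(Δz_t−Δz̄)² = 758.4000
r_1(Δz) = -323.7600 / 758.4000 = -0.427

-0.427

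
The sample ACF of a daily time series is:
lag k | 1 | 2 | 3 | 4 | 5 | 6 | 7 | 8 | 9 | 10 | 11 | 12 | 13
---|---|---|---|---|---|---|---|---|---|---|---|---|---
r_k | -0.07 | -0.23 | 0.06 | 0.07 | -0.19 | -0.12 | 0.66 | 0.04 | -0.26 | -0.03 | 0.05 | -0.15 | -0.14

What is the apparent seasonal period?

7

The largest autocorrelation is r_7 = 0.66; the remaining lags stay at or below 0.07.
The dominant spike at lag 7 indicates a seasonal period of 7.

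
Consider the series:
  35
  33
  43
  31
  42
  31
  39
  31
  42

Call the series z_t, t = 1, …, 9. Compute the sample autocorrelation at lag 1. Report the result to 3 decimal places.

Mean z̄ = (35 + 33 + 43 + 31 + 42 + 31 + 39 + 31 + 42)/9 = 36.3333
Numerator Σ_{t=1}^{8}(z_t−z̄)(z_{t+1}−z̄) = -172.4444
Denominator Σ(z_t−z̄)² = 214.0000
r_1 = -172.4444 / 214.0000 = -0.806

-0.806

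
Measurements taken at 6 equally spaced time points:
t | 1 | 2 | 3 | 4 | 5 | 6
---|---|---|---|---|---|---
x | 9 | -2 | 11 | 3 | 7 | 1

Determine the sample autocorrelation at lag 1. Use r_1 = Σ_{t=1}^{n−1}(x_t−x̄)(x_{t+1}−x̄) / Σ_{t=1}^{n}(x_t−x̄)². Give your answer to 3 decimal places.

Mean x̄ = (9 − 2 + 11 + 3 + 7 + 1)/6 = 4.8333
Deviations from mean: 4.1667, -6.8333, 6.1667, -1.8333, 2.1667, -3.8333
Numerator Σ_{t=1}^{5}(x_t−x̄)(x_{t+1}−x̄) = -94.1944
Denominator Σ(x_t−x̄)² = 124.8333
r_1 = -94.1944 / 124.8333 = -0.755

-0.755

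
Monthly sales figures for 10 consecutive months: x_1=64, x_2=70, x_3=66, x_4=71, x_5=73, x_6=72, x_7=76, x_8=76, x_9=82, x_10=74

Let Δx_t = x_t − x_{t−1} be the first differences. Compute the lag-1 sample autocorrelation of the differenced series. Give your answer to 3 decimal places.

-0.549

First differences Δx: 6, -4, 5, 2, -1, 4, 0, 6, -8
Mean of differences = 1.1111
Numerator Σ(Δx_t−Δx̄)(Δx_{t+1}−Δx̄) = -102.5679
Denominator Σ(Δx_t−Δx̄)² = 186.8889
r_1(Δx) = -102.5679 / 186.8889 = -0.549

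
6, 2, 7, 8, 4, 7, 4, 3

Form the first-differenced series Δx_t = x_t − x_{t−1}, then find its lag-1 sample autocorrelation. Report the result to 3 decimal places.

-0.480

First differences Δx: -4, 5, 1, -4, 3, -3, -1
Mean of differences = -0.4286
Numerator Σ(Δx_t−Δx̄)(Δx_{t+1}−Δx̄) = -36.3265
Denominator Σ(Δx_t−Δx̄)² = 75.7143
r_1(Δx) = -36.3265 / 75.7143 = -0.480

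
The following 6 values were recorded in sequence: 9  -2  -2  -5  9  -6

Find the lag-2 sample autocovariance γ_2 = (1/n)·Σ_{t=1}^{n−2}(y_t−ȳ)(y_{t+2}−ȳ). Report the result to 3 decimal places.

Mean ȳ = (9 − 2 − 2 − 5 + 9 − 6)/6 = 0.5000
Σ_{t=1}^{4}(y_t−ȳ)(y_{t+2}−ȳ) = 7.0000
γ_2 = 7.0000 / 6 = 1.167

1.167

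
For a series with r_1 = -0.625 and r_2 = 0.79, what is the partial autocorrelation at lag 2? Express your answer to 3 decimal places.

0.655

φ_{22} = (r_2 − r_1²) / (1 − r_1²)
r_1² = (-0.625)² = 0.390625
Numerator = 0.79 − 0.3906 = 0.3994; denominator = 1 − 0.3906 = 0.6094
φ_{22} = 0.3994 / 0.6094 = 0.655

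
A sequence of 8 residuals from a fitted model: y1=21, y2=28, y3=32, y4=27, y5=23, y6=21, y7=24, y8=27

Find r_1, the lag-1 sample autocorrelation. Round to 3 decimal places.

0.265

Mean ȳ = (21 + 28 + 32 + 27 + 23 + 21 + 24 + 27)/8 = 25.3750
Deviations from mean: -4.3750, 2.6250, 6.6250, 1.6250, -2.3750, -4.3750, -1.3750, 1.6250
Σ(y_t−ȳ)(y_{t+1}−ȳ) = (-11.4844) + (17.3906) + (10.7656) + (-3.8594) + (10.3906) + (6.0156) + (-2.2344) = 26.9844
Denominator Σ(y_t−ȳ)² = 101.8750
r_1 = 26.9844 / 101.8750 = 0.265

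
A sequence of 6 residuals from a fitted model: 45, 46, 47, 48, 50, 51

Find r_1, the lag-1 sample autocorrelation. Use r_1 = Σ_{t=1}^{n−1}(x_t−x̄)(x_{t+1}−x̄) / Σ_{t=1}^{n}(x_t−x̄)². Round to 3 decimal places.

Mean x̄ = (45 + 46 + 47 + 48 + 50 + 51)/6 = 47.8333
Numerator Σ_{t=1}^{5}(x_t−x̄)(x_{t+1}−x̄) = 13.8056
Denominator Σ(x_t−x̄)² = 26.8333
r_1 = 13.8056 / 26.8333 = 0.514

0.514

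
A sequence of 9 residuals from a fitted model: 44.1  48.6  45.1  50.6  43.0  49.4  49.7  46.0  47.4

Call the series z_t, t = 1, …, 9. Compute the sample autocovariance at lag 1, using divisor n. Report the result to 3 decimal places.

Mean z̄ = (44.1 + 48.6 + 45.1 + 50.6 + 43.0 + 49.4 + 49.7 + 46.0 + 47.4)/9 = 47.1000
Σ_{t=1}^{8}(z_t−z̄)(z_{t+1}−z̄) = -35.4900
γ_1 = -35.4900 / 9 = -3.943

-3.943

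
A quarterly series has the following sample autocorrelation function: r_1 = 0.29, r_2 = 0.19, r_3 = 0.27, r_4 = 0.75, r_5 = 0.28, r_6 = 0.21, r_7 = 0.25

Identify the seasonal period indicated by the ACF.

4

The largest autocorrelation is r_4 = 0.75; the remaining lags stay at or below 0.29.
The dominant spike at lag 4 indicates a seasonal period of 4.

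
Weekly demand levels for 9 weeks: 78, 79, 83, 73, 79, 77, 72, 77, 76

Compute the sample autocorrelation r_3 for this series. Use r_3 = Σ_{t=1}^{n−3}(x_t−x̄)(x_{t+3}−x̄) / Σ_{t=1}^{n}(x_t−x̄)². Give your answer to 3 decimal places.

0.232

Mean x̄ = (78 + 79 + 83 + 73 + 79 + 77 + 72 + 77 + 76)/9 = 77.1111
Σ(x_t−x̄)(x_{t+3}−x̄) = (-3.6543) + (3.5679) + (-0.6543) + (21.0123) + (-0.2099) + (0.1235) = 20.1852
Denominator Σ(x_t−x̄)² = 86.8889
r_3 = 20.1852 / 86.8889 = 0.232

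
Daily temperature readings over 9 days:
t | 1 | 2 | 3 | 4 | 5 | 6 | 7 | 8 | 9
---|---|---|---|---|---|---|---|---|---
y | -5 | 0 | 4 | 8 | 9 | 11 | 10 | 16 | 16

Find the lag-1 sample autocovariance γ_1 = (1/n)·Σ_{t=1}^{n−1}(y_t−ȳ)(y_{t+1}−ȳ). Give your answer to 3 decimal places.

25.062

Mean ȳ = (-5 + 0 + 4 + 8 + 9 + 11 + 10 + 16 + 16)/9 = 7.6667
Σ_{t=1}^{8}(y_t−ȳ)(y_{t+1}−ȳ) = 225.5556
γ_1 = 225.5556 / 9 = 25.062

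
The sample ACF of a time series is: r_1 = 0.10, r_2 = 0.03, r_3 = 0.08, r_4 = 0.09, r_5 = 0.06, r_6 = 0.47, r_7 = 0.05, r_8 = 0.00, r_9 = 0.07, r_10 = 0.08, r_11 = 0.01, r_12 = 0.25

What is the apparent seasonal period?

The largest autocorrelation is r_6 = 0.47, with a weaker echo at lag 12 (0.25); the remaining lags stay at or below 0.10.
The dominant spike at lag 6 indicates a seasonal period of 6.

6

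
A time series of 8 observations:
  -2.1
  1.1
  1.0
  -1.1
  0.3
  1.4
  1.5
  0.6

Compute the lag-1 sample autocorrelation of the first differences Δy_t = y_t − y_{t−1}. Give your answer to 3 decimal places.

First differences Δy: 3.2, -0.1, -2.1, 1.4, 1.1, 0.1, -0.9
Mean of differences = 0.3857
Numerator Σ(Δy_t−Δȳ)(Δy_{t+1}−Δȳ) = -1.7931
Denominator Σ(Δy_t−Δȳ)² = 17.6086
r_1(Δy) = -1.7931 / 17.6086 = -0.102

-0.102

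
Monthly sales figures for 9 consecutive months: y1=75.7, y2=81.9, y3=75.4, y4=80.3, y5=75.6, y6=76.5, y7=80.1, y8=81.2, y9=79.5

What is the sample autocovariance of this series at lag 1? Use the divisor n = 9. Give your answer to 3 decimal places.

Mean ȳ = (75.7 + 81.9 + 75.4 + 80.3 + 75.6 + 76.5 + 80.1 + 81.2 + 79.5)/9 = 78.4667
Σ_{t=1}^{8}(y_t−ȳ)(y_{t+1}−ȳ) = -21.1911
γ_1 = -21.1911 / 9 = -2.355

-2.355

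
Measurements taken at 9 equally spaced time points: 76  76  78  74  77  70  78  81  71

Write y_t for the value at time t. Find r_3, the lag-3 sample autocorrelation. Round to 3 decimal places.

Mean ȳ = (76 + 76 + 78 + 74 + 77 + 70 + 78 + 81 + 71)/9 = 75.6667
Σ(y_t−ȳ)(y_{t+3}−ȳ) = (-0.5556) + (0.4444) + (-13.2222) + (-3.8889) + (7.1111) + (26.4444) = 16.3333
Denominator Σ(y_t−ȳ)² = 98.0000
r_3 = 16.3333 / 98.0000 = 0.167

0.167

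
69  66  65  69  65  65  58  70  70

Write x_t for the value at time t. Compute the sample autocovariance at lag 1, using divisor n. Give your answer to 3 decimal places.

Mean x̄ = (69 + 66 + 65 + 69 + 65 + 65 + 58 + 70 + 70)/9 = 66.3333
Σ_{t=1}^{8}(x_t−x̄)(x_{t+1}−x̄) = -11.7778
γ_1 = -11.7778 / 9 = -1.309

-1.309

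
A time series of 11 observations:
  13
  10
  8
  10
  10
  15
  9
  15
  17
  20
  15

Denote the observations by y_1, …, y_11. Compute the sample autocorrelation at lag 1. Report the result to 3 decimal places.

0.460

Mean ȳ = (13 + 10 + 8 + 10 + 10 + 15 + 9 + 15 + 17 + 20 + 15)/11 = 12.9091
Numerator Σ_{t=1}^{10}(y_t−ȳ)(y_{t+1}−ȳ) = 66.7190
Denominator Σ(y_t−ȳ)² = 144.9091
r_1 = 66.7190 / 144.9091 = 0.460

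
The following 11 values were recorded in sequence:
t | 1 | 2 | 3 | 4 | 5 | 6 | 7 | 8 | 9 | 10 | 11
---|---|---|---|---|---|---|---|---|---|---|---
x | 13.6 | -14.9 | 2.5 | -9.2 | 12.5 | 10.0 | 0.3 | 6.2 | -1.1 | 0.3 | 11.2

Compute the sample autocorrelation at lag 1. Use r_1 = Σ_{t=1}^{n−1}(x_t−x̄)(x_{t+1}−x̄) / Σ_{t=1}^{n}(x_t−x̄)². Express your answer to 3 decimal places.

Mean x̄ = (13.6 − 14.9 + 2.5 − 9.2 + 12.5 + 10.0 + 0.3 + 6.2 − 1.1 + 0.3 + 11.2)/11 = 2.8545
Numerator Σ_{t=1}^{10}(x_t−x̄)(x_{t+1}−x̄) = -278.8084
Denominator Σ(x_t−x̄)² = 829.7473
r_1 = -278.8084 / 829.7473 = -0.336

-0.336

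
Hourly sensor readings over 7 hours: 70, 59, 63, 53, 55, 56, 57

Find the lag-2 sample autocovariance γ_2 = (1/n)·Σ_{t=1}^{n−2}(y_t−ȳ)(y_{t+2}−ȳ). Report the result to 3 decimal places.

7.714

Mean ȳ = (70 + 59 + 63 + 53 + 55 + 56 + 57)/7 = 59.0000
Σ_{t=1}^{5}(y_t−ȳ)(y_{t+2}−ȳ) = 54.0000
γ_2 = 54.0000 / 7 = 7.714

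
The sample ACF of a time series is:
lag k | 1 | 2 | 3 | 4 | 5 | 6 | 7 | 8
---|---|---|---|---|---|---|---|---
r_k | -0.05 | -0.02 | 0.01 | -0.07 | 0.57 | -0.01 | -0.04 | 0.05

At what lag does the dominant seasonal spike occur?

5

The largest autocorrelation is r_5 = 0.57; the remaining lags stay at or below 0.05.
The dominant spike at lag 5 indicates a seasonal period of 5.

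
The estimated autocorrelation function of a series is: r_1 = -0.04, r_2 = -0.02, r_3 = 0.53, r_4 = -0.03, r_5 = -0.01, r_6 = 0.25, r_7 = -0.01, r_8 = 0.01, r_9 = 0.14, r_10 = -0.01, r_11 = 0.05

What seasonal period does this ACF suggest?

3

The largest autocorrelation is r_3 = 0.53, with a weaker echo at lag 6 (0.25); the remaining lags stay at or below 0.14.
The dominant spike at lag 3 indicates a seasonal period of 3.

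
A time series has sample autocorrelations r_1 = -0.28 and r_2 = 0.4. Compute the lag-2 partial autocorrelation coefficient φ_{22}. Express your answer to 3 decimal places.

0.349

φ_{22} = (r_2 − r_1²) / (1 − r_1²)
r_1² = (-0.28)² = 0.0784
Numerator = 0.4 − 0.0784 = 0.3216; denominator = 1 − 0.0784 = 0.9216
φ_{22} = 0.3216 / 0.9216 = 0.349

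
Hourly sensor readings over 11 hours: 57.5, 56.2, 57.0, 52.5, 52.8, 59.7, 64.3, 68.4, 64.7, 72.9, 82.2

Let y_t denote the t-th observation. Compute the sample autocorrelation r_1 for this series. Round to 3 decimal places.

0.589

Mean ȳ = (57.5 + 56.2 + 57.0 + 52.5 + 52.8 + 59.7 + 64.3 + 68.4 + 64.7 + 72.9 + 82.2)/11 = 62.5636
Numerator Σ_{t=1}^{10}(y_t−ȳ)(y_{t+1}−ȳ) = 492.5169
Denominator Σ(y_t−ȳ)² = 835.9655
r_1 = 492.5169 / 835.9655 = 0.589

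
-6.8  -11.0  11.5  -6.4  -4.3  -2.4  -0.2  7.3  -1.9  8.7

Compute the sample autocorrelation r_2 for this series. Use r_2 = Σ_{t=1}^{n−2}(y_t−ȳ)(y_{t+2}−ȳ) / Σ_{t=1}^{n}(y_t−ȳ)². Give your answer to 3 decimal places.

Mean ȳ = (-6.8 − 11.0 + 11.5 − 6.4 − 4.3 − 2.4 − 0.2 + 7.3 − 1.9 + 8.7)/10 = -0.5500
Numerator Σ_{t=1}^{8}(y_t−ȳ)(y_{t+2}−ȳ) = 7.7600
Denominator Σ(y_t−ȳ)² = 494.3050
r_2 = 7.7600 / 494.3050 = 0.016

0.016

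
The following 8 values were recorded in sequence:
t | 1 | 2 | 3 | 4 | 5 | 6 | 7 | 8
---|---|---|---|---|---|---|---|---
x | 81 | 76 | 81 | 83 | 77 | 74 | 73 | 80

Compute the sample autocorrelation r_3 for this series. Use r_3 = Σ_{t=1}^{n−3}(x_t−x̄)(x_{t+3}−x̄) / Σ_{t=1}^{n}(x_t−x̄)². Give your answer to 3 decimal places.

Mean x̄ = (81 + 76 + 81 + 83 + 77 + 74 + 73 + 80)/8 = 78.1250
Σ(x_t−x̄)(x_{t+3}−x̄) = (14.0156) + (2.3906) + (-11.8594) + (-24.9844) + (-2.1094) = -22.5469
Denominator Σ(x_t−x̄)² = 92.8750
r_3 = -22.5469 / 92.8750 = -0.243

-0.243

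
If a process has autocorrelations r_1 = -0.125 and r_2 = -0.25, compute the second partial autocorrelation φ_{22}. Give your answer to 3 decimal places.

-0.270

φ_{22} = (r_2 − r_1²) / (1 − r_1²)
r_1² = (-0.125)² = 0.015625
Numerator = -0.25 − 0.0156 = -0.2656; denominator = 1 − 0.0156 = 0.9844
φ_{22} = -0.2656 / 0.9844 = -0.270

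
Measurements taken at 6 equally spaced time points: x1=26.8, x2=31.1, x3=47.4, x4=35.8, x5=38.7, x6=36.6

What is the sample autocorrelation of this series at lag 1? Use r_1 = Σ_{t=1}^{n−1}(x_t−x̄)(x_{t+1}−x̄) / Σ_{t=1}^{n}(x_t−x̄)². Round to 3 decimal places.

Mean x̄ = (26.8 + 31.1 + 47.4 + 35.8 + 38.7 + 36.6)/6 = 36.0667
Deviations from mean: -9.2667, -4.9667, 11.3333, -0.2667, 2.6333, 0.5333
Numerator Σ_{t=1}^{5}(x_t−x̄)(x_{t+1}−x̄) = -12.5844
Denominator Σ(x_t−x̄)² = 246.2733
r_1 = -12.5844 / 246.2733 = -0.051

-0.051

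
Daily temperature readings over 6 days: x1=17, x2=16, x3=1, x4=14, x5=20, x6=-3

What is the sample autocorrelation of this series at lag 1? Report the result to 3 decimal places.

Mean x̄ = (17 + 16 + 1 + 14 + 20 − 3)/6 = 10.8333
Deviations from mean: 6.1667, 5.1667, -9.8333, 3.1667, 9.1667, -13.8333
Σ(x_t−x̄)(x_{t+1}−x̄) = (31.8611) + (-50.8056) + (-31.1389) + (29.0278) + (-126.8056) = -147.8611
Denominator Σ(x_t−x̄)² = 446.8333
r_1 = -147.8611 / 446.8333 = -0.331

-0.331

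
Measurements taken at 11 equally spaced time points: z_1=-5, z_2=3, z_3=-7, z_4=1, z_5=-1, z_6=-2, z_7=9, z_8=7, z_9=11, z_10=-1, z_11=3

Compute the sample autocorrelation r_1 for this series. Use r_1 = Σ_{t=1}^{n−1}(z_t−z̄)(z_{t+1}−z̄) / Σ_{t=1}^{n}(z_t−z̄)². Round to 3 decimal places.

0.095

Mean z̄ = (-5 + 3 − 7 + 1 − 1 − 2 + 9 + 7 + 11 − 1 + 3)/11 = 1.6364
Numerator Σ_{t=1}^{10}(z_t−z̄)(z_{t+1}−z̄) = 30.5950
Denominator Σ(z_t−z̄)² = 320.5455
r_1 = 30.5950 / 320.5455 = 0.095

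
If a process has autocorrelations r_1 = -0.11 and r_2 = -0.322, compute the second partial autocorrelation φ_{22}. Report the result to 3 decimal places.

-0.338

φ_{22} = (r_2 − r_1²) / (1 − r_1²)
r_1² = (-0.11)² = 0.0121
Numerator = -0.322 − 0.0121 = -0.3341; denominator = 1 − 0.0121 = 0.9879
φ_{22} = -0.3341 / 0.9879 = -0.338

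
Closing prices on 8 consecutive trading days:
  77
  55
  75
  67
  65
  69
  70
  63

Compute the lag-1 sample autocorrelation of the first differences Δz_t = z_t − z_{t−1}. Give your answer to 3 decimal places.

-0.575

First differences Δz: -22, 20, -8, -2, 4, 1, -7
Mean of differences = -2.0000
Numerator Σ(Δz_t−Δz̄)(Δz_{t+1}−Δz̄) = -569.0000
Denominator Σ(Δz_t−Δz̄)² = 990.0000
r_1(Δz) = -569.0000 / 990.0000 = -0.575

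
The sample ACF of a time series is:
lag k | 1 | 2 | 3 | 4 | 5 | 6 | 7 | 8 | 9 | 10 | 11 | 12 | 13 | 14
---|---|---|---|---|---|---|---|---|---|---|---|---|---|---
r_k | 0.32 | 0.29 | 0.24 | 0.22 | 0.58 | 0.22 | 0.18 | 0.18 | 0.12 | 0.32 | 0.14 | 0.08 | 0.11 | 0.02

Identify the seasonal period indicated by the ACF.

5

The largest autocorrelation is r_5 = 0.58; the remaining lags stay at or below 0.32. The elevated value at lag 1 (0.32), dropping to 0.29 at lag 2, reflects decaying short-term dependence rather than seasonality.
The dominant spike at lag 5 indicates a seasonal period of 5.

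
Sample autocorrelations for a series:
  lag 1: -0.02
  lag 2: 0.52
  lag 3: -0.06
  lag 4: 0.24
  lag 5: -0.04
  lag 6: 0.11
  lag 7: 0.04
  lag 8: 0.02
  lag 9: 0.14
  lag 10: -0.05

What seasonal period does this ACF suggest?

The largest autocorrelation is r_2 = 0.52, with a weaker echo at lag 4 (0.24); the remaining lags stay at or below 0.14.
The dominant spike at lag 2 indicates a seasonal period of 2.

2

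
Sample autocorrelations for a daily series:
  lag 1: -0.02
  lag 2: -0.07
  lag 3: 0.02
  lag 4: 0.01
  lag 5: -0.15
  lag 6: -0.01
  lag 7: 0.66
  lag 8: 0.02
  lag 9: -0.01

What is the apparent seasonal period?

The largest autocorrelation is r_7 = 0.66; the remaining lags stay at or below 0.02.
The dominant spike at lag 7 indicates a seasonal period of 7.

7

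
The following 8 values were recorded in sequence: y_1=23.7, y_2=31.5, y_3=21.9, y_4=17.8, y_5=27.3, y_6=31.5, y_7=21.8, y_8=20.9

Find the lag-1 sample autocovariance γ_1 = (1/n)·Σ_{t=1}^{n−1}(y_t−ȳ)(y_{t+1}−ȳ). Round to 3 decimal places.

Mean ȳ = (23.7 + 31.5 + 21.9 + 17.8 + 27.3 + 31.5 + 21.8 + 20.9)/8 = 24.5500
Deviations: -0.8500, 6.9500, -2.6500, -6.7500, 2.7500, 6.9500, -2.7500, -3.6500
Σ_{t=1}^{7}(y_t−ȳ)(y_{t+1}−ȳ) = -14.9625
γ_1 = -14.9625 / 8 = -1.870

-1.870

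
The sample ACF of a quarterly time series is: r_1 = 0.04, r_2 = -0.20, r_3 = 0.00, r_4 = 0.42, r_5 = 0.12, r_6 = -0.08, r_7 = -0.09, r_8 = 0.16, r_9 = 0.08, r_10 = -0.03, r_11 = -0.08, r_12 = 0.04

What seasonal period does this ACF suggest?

The largest autocorrelation is r_4 = 0.42, with a weaker echo at lag 8 (0.16); the remaining lags stay at or below 0.12.
The dominant spike at lag 4 indicates a seasonal period of 4.

4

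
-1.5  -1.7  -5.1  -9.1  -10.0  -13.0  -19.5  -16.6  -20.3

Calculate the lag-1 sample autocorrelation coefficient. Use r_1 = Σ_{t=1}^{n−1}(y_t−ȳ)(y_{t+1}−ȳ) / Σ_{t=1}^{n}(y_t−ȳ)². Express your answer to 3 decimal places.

0.660

Mean ȳ = (-1.5 − 1.7 − 5.1 − 9.1 − 10.0 − 13.0 − 19.5 − 16.6 − 20.3)/9 = -10.7556
Numerator Σ_{t=1}^{8}(y_t−ȳ)(y_{t+1}−ȳ) = 270.4614
Denominator Σ(y_t−ȳ)² = 409.7222
r_1 = 270.4614 / 409.7222 = 0.660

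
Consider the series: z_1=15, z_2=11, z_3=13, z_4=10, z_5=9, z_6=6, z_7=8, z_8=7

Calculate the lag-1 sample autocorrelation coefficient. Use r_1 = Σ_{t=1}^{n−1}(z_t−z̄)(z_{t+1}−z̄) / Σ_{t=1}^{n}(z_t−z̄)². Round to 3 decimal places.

Mean z̄ = (15 + 11 + 13 + 10 + 9 + 6 + 8 + 7)/8 = 9.8750
Numerator Σ_{t=1}^{7}(z_t−z̄)(z_{t+1}−z̄) = 25.6094
Denominator Σ(z_t−z̄)² = 64.8750
r_1 = 25.6094 / 64.8750 = 0.395

0.395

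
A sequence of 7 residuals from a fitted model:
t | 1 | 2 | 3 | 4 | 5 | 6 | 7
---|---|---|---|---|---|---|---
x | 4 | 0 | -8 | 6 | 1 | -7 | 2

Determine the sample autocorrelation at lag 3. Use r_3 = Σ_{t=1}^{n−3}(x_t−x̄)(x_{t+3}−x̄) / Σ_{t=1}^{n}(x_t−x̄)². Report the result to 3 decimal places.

0.552

Mean x̄ = (4 + 0 − 8 + 6 + 1 − 7 + 2)/7 = -0.2857
Deviations from mean: 4.2857, 0.2857, -7.7143, 6.2857, 1.2857, -6.7143, 2.2857
Σ(x_t−x̄)(x_{t+3}−x̄) = (26.9388) + (0.3673) + (51.7959) + (14.3673) = 93.4694
Denominator Σ(x_t−x̄)² = 169.4286
r_3 = 93.4694 / 169.4286 = 0.552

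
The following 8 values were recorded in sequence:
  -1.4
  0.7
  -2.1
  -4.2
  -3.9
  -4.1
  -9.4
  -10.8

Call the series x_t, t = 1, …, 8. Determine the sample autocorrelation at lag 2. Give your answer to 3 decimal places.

0.044

Mean x̄ = (-1.4 + 0.7 − 2.1 − 4.2 − 3.9 − 4.1 − 9.4 − 10.8)/8 = -4.4000
Deviations from mean: 3.0000, 5.1000, 2.3000, 0.2000, 0.5000, 0.3000, -5.0000, -6.4000
Σ(x_t−x̄)(x_{t+2}−x̄) = (6.9000) + (1.0200) + (1.1500) + (0.0600) + (-2.5000) + (-1.9200) = 4.7100
Denominator Σ(x_t−x̄)² = 106.6400
r_2 = 4.7100 / 106.6400 = 0.044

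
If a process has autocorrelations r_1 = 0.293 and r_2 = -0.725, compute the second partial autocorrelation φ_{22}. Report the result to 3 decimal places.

-0.887

φ_{22} = (r_2 − r_1²) / (1 − r_1²)
r_1² = (0.293)² = 0.085849
Numerator = -0.725 − 0.0858 = -0.8108; denominator = 1 − 0.0858 = 0.9142
φ_{22} = -0.8108 / 0.9142 = -0.887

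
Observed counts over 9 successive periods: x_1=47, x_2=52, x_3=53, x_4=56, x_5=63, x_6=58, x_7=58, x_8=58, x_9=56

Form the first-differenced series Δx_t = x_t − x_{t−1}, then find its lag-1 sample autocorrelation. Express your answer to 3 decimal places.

First differences Δx: 5, 1, 3, 7, -5, 0, 0, -2
Mean of differences = 1.1250
Numerator Σ(Δx_t−Δx̄)(Δx_{t+1}−Δx̄) = -14.0156
Denominator Σ(Δx_t−Δx̄)² = 102.8750
r_1(Δx) = -14.0156 / 102.8750 = -0.136

-0.136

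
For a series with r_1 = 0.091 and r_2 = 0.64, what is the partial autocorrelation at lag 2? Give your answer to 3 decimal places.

φ_{22} = (r_2 − r_1²) / (1 − r_1²)
r_1² = (0.091)² = 0.008281
Numerator = 0.64 − 0.0083 = 0.6317; denominator = 1 − 0.0083 = 0.9917
φ_{22} = 0.6317 / 0.9917 = 0.637

0.637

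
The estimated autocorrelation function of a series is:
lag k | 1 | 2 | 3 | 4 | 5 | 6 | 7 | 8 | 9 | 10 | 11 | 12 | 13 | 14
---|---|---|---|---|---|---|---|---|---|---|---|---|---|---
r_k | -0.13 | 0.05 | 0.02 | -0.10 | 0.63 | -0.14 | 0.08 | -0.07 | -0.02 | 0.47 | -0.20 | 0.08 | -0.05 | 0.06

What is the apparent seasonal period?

5

The largest autocorrelation is r_5 = 0.63, with a weaker echo at lag 10 (0.47); the remaining lags stay at or below 0.08.
The dominant spike at lag 5 indicates a seasonal period of 5.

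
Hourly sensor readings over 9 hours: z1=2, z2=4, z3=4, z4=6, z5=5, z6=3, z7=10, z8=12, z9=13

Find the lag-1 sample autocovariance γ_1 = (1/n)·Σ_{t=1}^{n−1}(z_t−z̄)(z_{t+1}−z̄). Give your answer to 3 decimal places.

Mean z̄ = (2 + 4 + 4 + 6 + 5 + 3 + 10 + 12 + 13)/9 = 6.5556
Σ_{t=1}^{8}(z_t−z̄)(z_{t+1}−z̄) = 67.5802
γ_1 = 67.5802 / 9 = 7.509

7.509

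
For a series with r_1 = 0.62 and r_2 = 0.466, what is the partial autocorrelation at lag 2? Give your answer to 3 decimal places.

0.133

φ_{22} = (r_2 − r_1²) / (1 − r_1²)
r_1² = (0.62)² = 0.3844
Numerator = 0.466 − 0.3844 = 0.0816; denominator = 1 − 0.3844 = 0.6156
φ_{22} = 0.0816 / 0.6156 = 0.133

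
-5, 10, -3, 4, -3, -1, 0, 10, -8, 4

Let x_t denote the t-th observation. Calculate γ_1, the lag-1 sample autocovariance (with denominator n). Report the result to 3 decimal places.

-22.084

Mean x̄ = (-5 + 10 − 3 + 4 − 3 − 1 + 0 + 10 − 8 + 4)/10 = 0.8000
Σ_{t=1}^{9}(x_t−x̄)(x_{t+1}−x̄) = -220.8400
γ_1 = -220.8400 / 10 = -22.084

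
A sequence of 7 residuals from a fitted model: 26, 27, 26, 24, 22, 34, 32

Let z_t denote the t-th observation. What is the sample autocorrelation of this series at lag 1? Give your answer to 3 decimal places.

Mean z̄ = (26 + 27 + 26 + 24 + 22 + 34 + 32)/7 = 27.2857
Deviations from mean: -1.2857, -0.2857, -1.2857, -3.2857, -5.2857, 6.7143, 4.7143
Numerator Σ_{t=1}^{6}(z_t−z̄)(z_{t+1}−z̄) = 18.4898
Denominator Σ(z_t−z̄)² = 109.4286
r_1 = 18.4898 / 109.4286 = 0.169

0.169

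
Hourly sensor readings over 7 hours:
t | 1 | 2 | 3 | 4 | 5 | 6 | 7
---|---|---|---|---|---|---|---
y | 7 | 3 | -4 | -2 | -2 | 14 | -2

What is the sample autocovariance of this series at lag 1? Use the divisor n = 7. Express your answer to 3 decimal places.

-8.143

Mean ȳ = (7 + 3 − 4 − 2 − 2 + 14 − 2)/7 = 2.0000
Deviations: 5.0000, 1.0000, -6.0000, -4.0000, -4.0000, 12.0000, -4.0000
Σ_{t=1}^{6}(y_t−ȳ)(y_{t+1}−ȳ) = -57.0000
γ_1 = -57.0000 / 7 = -8.143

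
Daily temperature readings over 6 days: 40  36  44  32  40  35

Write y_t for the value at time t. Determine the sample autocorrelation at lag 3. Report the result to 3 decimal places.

-0.367

Mean ȳ = (40 + 36 + 44 + 32 + 40 + 35)/6 = 37.8333
Numerator Σ_{t=1}^{3}(y_t−ȳ)(y_{t+3}−ȳ) = -34.0833
Denominator Σ(y_t−ȳ)² = 92.8333
r_3 = -34.0833 / 92.8333 = -0.367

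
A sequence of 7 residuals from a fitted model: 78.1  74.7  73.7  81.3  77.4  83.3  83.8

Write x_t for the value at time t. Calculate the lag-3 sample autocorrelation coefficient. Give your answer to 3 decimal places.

-0.070

Mean x̄ = (78.1 + 74.7 + 73.7 + 81.3 + 77.4 + 83.3 + 83.8)/7 = 78.9000
Σ(x_t−x̄)(x_{t+3}−x̄) = (-1.9200) + (6.3000) + (-22.8800) + (11.7600) = -6.7400
Denominator Σ(x_t−x̄)² = 96.7000
r_3 = -6.7400 / 96.7000 = -0.070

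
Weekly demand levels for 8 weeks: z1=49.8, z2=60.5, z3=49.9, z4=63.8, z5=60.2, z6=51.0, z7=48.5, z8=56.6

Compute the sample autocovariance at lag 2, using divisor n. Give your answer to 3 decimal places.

-3.398

Mean z̄ = (49.8 + 60.5 + 49.9 + 63.8 + 60.2 + 51.0 + 48.5 + 56.6)/8 = 55.0375
Σ_{t=1}^{6}(z_t−z̄)(z_{t+2}−z̄) = -27.1866
γ_2 = -27.1866 / 8 = -3.398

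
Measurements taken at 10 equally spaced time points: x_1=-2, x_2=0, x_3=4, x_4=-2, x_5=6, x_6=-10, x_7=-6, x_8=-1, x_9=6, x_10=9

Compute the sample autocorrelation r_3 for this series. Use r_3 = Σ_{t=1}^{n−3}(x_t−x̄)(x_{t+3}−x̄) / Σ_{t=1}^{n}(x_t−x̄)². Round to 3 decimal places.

Mean x̄ = (-2 + 0 + 4 − 2 + 6 − 10 − 6 − 1 + 6 + 9)/10 = 0.4000
Σ(x_t−x̄)(x_{t+3}−x̄) = (5.7600) + (-2.2400) + (-37.4400) + (15.3600) + (-7.8400) + (-58.2400) + (-55.0400) = -139.6800
Denominator Σ(x_t−x̄)² = 312.4000
r_3 = -139.6800 / 312.4000 = -0.447

-0.447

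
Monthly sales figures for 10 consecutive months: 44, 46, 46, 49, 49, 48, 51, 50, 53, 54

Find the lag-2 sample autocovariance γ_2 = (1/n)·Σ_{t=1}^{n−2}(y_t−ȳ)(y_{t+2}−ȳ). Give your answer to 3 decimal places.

2.700

Mean ȳ = (44 + 46 + 46 + 49 + 49 + 48 + 51 + 50 + 53 + 54)/10 = 49.0000
Σ_{t=1}^{8}(y_t−ȳ)(y_{t+2}−ȳ) = 27.0000
γ_2 = 27.0000 / 10 = 2.700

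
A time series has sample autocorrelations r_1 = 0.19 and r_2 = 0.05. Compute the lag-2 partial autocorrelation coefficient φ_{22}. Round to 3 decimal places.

φ_{22} = (r_2 − r_1²) / (1 − r_1²)
r_1² = (0.19)² = 0.0361
Numerator = 0.05 − 0.0361 = 0.0139; denominator = 1 − 0.0361 = 0.9639
φ_{22} = 0.0139 / 0.9639 = 0.014

0.014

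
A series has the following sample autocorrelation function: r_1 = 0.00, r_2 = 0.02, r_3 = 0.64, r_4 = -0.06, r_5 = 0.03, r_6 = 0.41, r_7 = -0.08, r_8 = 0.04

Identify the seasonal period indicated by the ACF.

The largest autocorrelation is r_3 = 0.64, with a weaker echo at lag 6 (0.41); the remaining lags stay at or below 0.04.
The dominant spike at lag 3 indicates a seasonal period of 3.

3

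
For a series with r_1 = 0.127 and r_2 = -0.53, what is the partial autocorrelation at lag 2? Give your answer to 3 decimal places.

φ_{22} = (r_2 − r_1²) / (1 − r_1²)
r_1² = (0.127)² = 0.016129
Numerator = -0.53 − 0.0161 = -0.5461; denominator = 1 − 0.0161 = 0.9839
φ_{22} = -0.5461 / 0.9839 = -0.555

-0.555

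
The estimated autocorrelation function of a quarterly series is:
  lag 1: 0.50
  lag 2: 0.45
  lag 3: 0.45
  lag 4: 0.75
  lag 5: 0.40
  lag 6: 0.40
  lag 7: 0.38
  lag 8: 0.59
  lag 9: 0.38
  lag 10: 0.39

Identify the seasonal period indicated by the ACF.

4

The largest autocorrelation is r_4 = 0.75, with a weaker echo at lag 8 (0.59); the remaining lags stay at or below 0.50. The elevated value at lag 1 (0.50), dropping to 0.45 at lag 2, reflects decaying short-term dependence rather than seasonality.
The dominant spike at lag 4 indicates a seasonal period of 4.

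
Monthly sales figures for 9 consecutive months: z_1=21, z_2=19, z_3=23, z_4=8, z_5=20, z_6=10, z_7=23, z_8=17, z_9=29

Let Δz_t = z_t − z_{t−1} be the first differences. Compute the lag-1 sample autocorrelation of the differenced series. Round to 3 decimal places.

First differences Δz: -2, 4, -15, 12, -10, 13, -6, 12
Mean of differences = 1.0000
Numerator Σ(Δz_t−Δz̄)(Δz_{t+1}−Δz̄) = -647.0000
Denominator Σ(Δz_t−Δz̄)² = 830.0000
r_1(Δz) = -647.0000 / 830.0000 = -0.780

-0.780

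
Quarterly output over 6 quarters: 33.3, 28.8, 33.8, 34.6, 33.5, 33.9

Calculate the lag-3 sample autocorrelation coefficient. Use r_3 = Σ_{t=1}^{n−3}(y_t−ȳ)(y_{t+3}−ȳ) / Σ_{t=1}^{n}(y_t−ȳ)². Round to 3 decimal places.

Mean ȳ = (33.3 + 28.8 + 33.8 + 34.6 + 33.5 + 33.9)/6 = 32.9833
Deviations from mean: 0.3167, -4.1833, 0.8167, 1.6167, 0.5167, 0.9167
Numerator Σ_{t=1}^{3}(y_t−ȳ)(y_{t+3}−ȳ) = -0.9008
Denominator Σ(y_t−ȳ)² = 21.9883
r_3 = -0.9008 / 21.9883 = -0.041

-0.041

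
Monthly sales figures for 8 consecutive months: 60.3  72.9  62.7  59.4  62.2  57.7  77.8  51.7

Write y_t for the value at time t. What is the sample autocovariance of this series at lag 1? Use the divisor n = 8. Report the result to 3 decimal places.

-33.559

Mean ȳ = (60.3 + 72.9 + 62.7 + 59.4 + 62.2 + 57.7 + 77.8 + 51.7)/8 = 63.0875
Deviations: -2.7875, 9.8125, -0.3875, -3.6875, -0.8875, -5.3875, 14.7125, -11.3875
Σ_{t=1}^{7}(y_t−ȳ)(y_{t+1}−ȳ) = -268.4739
γ_1 = -268.4739 / 8 = -33.559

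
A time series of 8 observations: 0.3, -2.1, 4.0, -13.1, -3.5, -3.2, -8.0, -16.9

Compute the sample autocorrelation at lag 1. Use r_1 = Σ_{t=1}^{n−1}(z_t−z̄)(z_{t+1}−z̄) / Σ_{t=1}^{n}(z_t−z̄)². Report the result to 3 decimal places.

-0.028

Mean z̄ = (0.3 − 2.1 + 4.0 − 13.1 − 3.5 − 3.2 − 8.0 − 16.9)/8 = -5.3125
Deviations from mean: 5.6125, 3.2125, 9.3125, -7.7875, 1.8125, 2.1125, -2.6875, -11.5875
Σ(z_t−z̄)(z_{t+1}−z̄) = (18.0302) + (29.9164) + (-72.5211) + (-14.1148) + (3.8289) + (-5.6773) + (31.1414) = -9.3964
Denominator Σ(z_t−z̄)² = 338.4288
r_1 = -9.3964 / 338.4288 = -0.028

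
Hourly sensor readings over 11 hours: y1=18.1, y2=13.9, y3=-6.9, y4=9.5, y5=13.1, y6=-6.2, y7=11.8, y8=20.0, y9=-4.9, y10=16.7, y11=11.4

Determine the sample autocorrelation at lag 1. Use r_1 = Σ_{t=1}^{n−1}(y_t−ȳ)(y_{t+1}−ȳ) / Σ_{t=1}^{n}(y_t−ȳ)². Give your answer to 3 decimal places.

Mean ȳ = (18.1 + 13.9 − 6.9 + 9.5 + 13.1 − 6.2 + 11.8 + 20.0 − 4.9 + 16.7 + 11.4)/11 = 8.7727
Numerator Σ_{t=1}^{10}(y_t−ȳ)(y_{t+1}−ȳ) = -357.9835
Denominator Σ(y_t−ȳ)² = 994.2618
r_1 = -357.9835 / 994.2618 = -0.360

-0.360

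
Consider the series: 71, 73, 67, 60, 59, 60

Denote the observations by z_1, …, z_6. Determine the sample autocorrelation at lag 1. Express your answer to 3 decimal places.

0.600

Mean z̄ = (71 + 73 + 67 + 60 + 59 + 60)/6 = 65.0000
Deviations from mean: 6.0000, 8.0000, 2.0000, -5.0000, -6.0000, -5.0000
Σ(z_t−z̄)(z_{t+1}−z̄) = (48.0000) + (16.0000) + (-10.0000) + (30.0000) + (30.0000) = 114.0000
Denominator Σ(z_t−z̄)² = 190.0000
r_1 = 114.0000 / 190.0000 = 0.600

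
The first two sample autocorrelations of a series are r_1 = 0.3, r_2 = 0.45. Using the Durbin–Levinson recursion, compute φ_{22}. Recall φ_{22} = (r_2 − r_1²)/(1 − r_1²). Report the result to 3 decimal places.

φ_{22} = (r_2 − r_1²) / (1 − r_1²)
r_1² = (0.3)² = 0.09
Numerator = 0.45 − 0.0900 = 0.3600; denominator = 1 − 0.0900 = 0.9100
φ_{22} = 0.3600 / 0.9100 = 0.396

0.396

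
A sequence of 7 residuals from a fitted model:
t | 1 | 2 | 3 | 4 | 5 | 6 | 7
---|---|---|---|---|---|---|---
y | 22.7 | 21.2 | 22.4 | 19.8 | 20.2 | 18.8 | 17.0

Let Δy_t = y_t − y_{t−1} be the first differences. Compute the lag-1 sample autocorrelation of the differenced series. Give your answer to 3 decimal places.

-0.691

First differences Δy: -1.5, 1.2, -2.6, 0.4, -1.4, -1.8
Mean of differences = -0.9500
Numerator Σ(Δy_t−Δȳ)(Δy_{t+1}−Δȳ) = -7.1825
Denominator Σ(Δy_t−Δȳ)² = 10.3950
r_1(Δy) = -7.1825 / 10.3950 = -0.691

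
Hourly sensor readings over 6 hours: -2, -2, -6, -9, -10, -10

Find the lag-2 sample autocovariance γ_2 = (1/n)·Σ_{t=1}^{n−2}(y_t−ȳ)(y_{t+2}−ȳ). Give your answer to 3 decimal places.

Mean ȳ = (-2 − 2 − 6 − 9 − 10 − 10)/6 = -6.5000
Σ_{t=1}^{4}(y_t−ȳ)(y_{t+2}−ȳ) = -2.0000
γ_2 = -2.0000 / 6 = -0.333

-0.333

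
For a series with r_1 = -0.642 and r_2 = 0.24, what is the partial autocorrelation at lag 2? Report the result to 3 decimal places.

φ_{22} = (r_2 − r_1²) / (1 − r_1²)
r_1² = (-0.642)² = 0.412164
Numerator = 0.24 − 0.4122 = -0.1722; denominator = 1 − 0.4122 = 0.5878
φ_{22} = -0.1722 / 0.5878 = -0.293

-0.293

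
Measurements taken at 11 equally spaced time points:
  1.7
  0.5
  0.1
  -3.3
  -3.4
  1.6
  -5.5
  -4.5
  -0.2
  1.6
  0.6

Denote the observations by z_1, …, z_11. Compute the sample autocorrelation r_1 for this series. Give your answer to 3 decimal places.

Mean z̄ = (1.7 + 0.5 + 0.1 − 3.3 − 3.4 + 1.6 − 5.5 − 4.5 − 0.2 + 1.6 + 0.6)/11 = -0.9818
Numerator Σ_{t=1}^{10}(z_t−z̄)(z_{t+1}−z̄) = 10.0142
Denominator Σ(z_t−z̄)² = 71.0164
r_1 = 10.0142 / 71.0164 = 0.141

0.141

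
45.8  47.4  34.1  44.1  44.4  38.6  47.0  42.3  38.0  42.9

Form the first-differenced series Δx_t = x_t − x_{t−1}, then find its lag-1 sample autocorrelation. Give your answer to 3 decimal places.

-0.548

First differences Δx: 1.6, -13.3, 10.0, 0.3, -5.8, 8.4, -4.7, -4.3, 4.9
Mean of differences = -0.3222
Numerator Σ(Δx_t−Δx̄)(Δx_{t+1}−Δx̄) = -245.2127
Denominator Σ(Δx_t−Δx̄)² = 447.3956
r_1(Δx) = -245.2127 / 447.3956 = -0.548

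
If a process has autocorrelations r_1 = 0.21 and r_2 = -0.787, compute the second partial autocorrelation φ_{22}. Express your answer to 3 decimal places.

φ_{22} = (r_2 − r_1²) / (1 − r_1²)
r_1² = (0.21)² = 0.0441
Numerator = -0.787 − 0.0441 = -0.8311; denominator = 1 − 0.0441 = 0.9559
φ_{22} = -0.8311 / 0.9559 = -0.869

-0.869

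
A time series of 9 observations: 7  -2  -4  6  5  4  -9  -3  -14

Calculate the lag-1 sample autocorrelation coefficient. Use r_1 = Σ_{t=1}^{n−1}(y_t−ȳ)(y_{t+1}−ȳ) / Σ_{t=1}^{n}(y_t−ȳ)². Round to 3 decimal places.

Mean ȳ = (7 − 2 − 4 + 6 + 5 + 4 − 9 − 3 − 14)/9 = -1.1111
Numerator Σ_{t=1}^{8}(y_t−ȳ)(y_{t+1}−ȳ) = 48.4321
Denominator Σ(y_t−ȳ)² = 420.8889
r_1 = 48.4321 / 420.8889 = 0.115

0.115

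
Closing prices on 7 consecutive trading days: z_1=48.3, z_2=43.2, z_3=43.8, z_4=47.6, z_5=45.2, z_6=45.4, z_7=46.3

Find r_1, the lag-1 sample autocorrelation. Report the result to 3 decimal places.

Mean z̄ = (48.3 + 43.2 + 43.8 + 47.6 + 45.2 + 45.4 + 46.3)/7 = 45.6857
Numerator Σ_{t=1}^{6}(z_t−z̄)(z_{t+1}−z̄) = -6.3873
Denominator Σ(z_t−z̄)² = 20.9286
r_1 = -6.3873 / 20.9286 = -0.305

-0.305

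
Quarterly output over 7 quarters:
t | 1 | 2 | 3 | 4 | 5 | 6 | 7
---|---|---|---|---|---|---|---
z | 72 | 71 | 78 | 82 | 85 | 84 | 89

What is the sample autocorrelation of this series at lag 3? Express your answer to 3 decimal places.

-0.187

Mean z̄ = (72 + 71 + 78 + 82 + 85 + 84 + 89)/7 = 80.1429
Σ(z_t−z̄)(z_{t+3}−z̄) = (-15.1224) + (-44.4082) + (-8.2653) + (16.4490) = -51.3469
Denominator Σ(z_t−z̄)² = 274.8571
r_3 = -51.3469 / 274.8571 = -0.187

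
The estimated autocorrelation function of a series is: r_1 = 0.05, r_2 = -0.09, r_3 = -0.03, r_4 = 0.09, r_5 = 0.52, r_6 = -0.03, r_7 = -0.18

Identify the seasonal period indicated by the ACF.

5

The largest autocorrelation is r_5 = 0.52; the remaining lags stay at or below 0.09.
The dominant spike at lag 5 indicates a seasonal period of 5.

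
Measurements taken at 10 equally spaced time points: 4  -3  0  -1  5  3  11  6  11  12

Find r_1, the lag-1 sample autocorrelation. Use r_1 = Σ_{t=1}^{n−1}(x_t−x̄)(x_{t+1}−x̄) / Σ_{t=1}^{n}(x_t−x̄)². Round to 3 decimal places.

0.470

Mean x̄ = (4 − 3 + 0 − 1 + 5 + 3 + 11 + 6 + 11 + 12)/10 = 4.8000
Numerator Σ_{t=1}^{9}(x_t−x̄)(x_{t+1}−x̄) = 118.3600
Denominator Σ(x_t−x̄)² = 251.6000
r_1 = 118.3600 / 251.6000 = 0.470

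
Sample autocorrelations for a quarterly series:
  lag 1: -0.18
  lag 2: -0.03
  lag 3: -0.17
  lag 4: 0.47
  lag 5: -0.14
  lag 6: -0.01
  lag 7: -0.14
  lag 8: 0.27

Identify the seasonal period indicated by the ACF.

4

The largest autocorrelation is r_4 = 0.47, with a weaker echo at lag 8 (0.27); the remaining lags stay at or below -0.01.
The dominant spike at lag 4 indicates a seasonal period of 4.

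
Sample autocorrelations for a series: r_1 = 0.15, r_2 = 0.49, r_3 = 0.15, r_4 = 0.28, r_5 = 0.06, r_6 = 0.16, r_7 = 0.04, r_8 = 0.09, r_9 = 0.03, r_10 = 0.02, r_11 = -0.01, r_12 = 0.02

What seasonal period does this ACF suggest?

2

The largest autocorrelation is r_2 = 0.49, with weaker echoes at lags 4 (0.28) and 6 (0.16); the remaining lags stay at or below 0.15.
The dominant spike at lag 2 indicates a seasonal period of 2.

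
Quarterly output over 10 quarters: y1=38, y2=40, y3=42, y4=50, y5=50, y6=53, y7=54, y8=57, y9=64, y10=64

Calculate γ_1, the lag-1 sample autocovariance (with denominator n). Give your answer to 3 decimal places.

Mean ȳ = (38 + 40 + 42 + 50 + 50 + 53 + 54 + 57 + 64 + 64)/10 = 51.2000
Σ_{t=1}^{9}(y_t−ȳ)(y_{t+1}−ȳ) = 520.5600
γ_1 = 520.5600 / 10 = 52.056

52.056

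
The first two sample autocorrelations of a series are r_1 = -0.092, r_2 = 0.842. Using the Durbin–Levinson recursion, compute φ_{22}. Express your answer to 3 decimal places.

φ_{22} = (r_2 − r_1²) / (1 − r_1²)
r_1² = (-0.092)² = 0.008464
Numerator = 0.842 − 0.0085 = 0.8335; denominator = 1 − 0.0085 = 0.9915
φ_{22} = 0.8335 / 0.9915 = 0.841

0.841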